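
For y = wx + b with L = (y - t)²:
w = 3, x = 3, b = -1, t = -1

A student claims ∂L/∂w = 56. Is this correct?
Incorrect

y = (3)(3) + -1 = 8
∂L/∂y = 2(y - t) = 2(8 - -1) = 18
∂y/∂w = x = 3
∂L/∂w = 18 × 3 = 54

Claimed value: 56
Incorrect: The correct gradient is 54.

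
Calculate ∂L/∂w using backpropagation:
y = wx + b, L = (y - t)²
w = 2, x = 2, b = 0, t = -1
∂L/∂w = 20

y = wx + b = (2)(2) + 0 = 4
∂L/∂y = 2(y - t) = 2(4 - -1) = 10
∂y/∂w = x = 2
∂L/∂w = ∂L/∂y · ∂y/∂w = 10 × 2 = 20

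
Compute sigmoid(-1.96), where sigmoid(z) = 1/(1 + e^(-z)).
0.1235

sigmoid(-1.96) = 1/(1 + e^(1.96)) = 1/(1 + 7.099) = 0.1235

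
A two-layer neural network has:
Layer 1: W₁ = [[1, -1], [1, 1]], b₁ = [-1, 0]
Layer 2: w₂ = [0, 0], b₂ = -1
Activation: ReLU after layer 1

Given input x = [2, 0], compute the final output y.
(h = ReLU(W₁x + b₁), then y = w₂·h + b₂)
y = -1

Layer 1 pre-activation: z₁ = [1, 2]
After ReLU: h = [1, 2]
Layer 2 output: y = 0×1 + 0×2 + -1 = -1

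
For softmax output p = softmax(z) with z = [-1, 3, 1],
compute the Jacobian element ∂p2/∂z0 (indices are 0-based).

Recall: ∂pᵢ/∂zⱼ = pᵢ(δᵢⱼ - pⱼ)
∂p2/∂z0 = -0.001862

p = softmax(z) = [0.01588, 0.8668, 0.1173]
p2 = 0.1173, p0 = 0.01588

∂p2/∂z0 = -p2 × p0 = -0.1173 × 0.01588 = -0.001862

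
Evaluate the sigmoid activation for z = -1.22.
0.2279

sigmoid(-1.22) = 1/(1 + e^(1.22)) = 1/(1 + 3.387) = 0.2279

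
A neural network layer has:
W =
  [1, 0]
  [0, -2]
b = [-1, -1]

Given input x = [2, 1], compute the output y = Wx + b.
y = [1, -3]

Wx = [1×2 + 0×1, 0×2 + -2×1]
   = [2, -2]
y = Wx + b = [2 + -1, -2 + -1] = [1, -3]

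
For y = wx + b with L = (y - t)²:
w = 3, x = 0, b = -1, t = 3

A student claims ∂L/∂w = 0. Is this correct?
Correct

y = (3)(0) + -1 = -1
∂L/∂y = 2(y - t) = 2(-1 - 3) = -8
∂y/∂w = x = 0
∂L/∂w = -8 × 0 = 0

Claimed value: 0
Correct: The correct gradient is 0.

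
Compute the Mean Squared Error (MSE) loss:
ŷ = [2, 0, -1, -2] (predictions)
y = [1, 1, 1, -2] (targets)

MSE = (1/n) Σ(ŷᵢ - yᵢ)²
MSE = 1.5

MSE = (1/4)((2-1)² + (0-1)² + (-1-1)² + (-2--2)²) = (1/4)(1 + 1 + 4 + 0) = 1.5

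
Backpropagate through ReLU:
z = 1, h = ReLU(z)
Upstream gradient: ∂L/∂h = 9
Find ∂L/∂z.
∂L/∂z = 9

h = ReLU(1) = 1
Since z > 0: ∂h/∂z = 1
∂L/∂z = ∂L/∂h · ∂h/∂z = 9 × 1 = 9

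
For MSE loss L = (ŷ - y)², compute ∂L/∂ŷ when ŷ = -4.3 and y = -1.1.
∂L/∂ŷ = -6.4

∂L/∂ŷ = 2(ŷ - y) = 2(-4.3 - -1.1) = 2(-3.2) = -6.4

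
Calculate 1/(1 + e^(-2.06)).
0.887

sigmoid(2.06) = 1/(1 + e^(-2.06)) = 1/(1 + 0.1275) = 0.887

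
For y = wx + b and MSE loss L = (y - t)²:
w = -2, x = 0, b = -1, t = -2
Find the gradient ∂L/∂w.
∂L/∂w = 0

y = wx + b = (-2)(0) + -1 = -1
∂L/∂y = 2(y - t) = 2(-1 - -2) = 2
∂y/∂w = x = 0
∂L/∂w = ∂L/∂y · ∂y/∂w = 2 × 0 = 0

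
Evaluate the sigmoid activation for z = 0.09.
0.5225

sigmoid(0.09) = 1/(1 + e^(-0.09)) = 1/(1 + 0.9139) = 0.5225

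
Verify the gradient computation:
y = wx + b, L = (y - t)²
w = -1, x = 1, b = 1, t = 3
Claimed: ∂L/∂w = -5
Incorrect

y = (-1)(1) + 1 = 0
∂L/∂y = 2(y - t) = 2(0 - 3) = -6
∂y/∂w = x = 1
∂L/∂w = -6 × 1 = -6

Claimed value: -5
Incorrect: The correct gradient is -6.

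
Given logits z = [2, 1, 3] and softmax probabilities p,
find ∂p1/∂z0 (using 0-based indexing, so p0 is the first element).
∂p1/∂z0 = -0.02203

p = softmax(z) = [0.2447, 0.09003, 0.6652]
p1 = 0.09003, p0 = 0.2447

∂p1/∂z0 = -p1 × p0 = -0.09003 × 0.2447 = -0.02203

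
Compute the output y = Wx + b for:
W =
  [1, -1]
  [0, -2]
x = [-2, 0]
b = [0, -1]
y = [-2, -1]

Wx = [1×-2 + -1×0, 0×-2 + -2×0]
   = [-2, 0]
y = Wx + b = [-2 + 0, 0 + -1] = [-2, -1]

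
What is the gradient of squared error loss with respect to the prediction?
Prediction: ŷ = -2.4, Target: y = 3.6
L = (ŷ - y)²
∂L/∂ŷ = -12.0

∂L/∂ŷ = 2(ŷ - y) = 2(-2.4 - 3.6) = 2(-6.0) = -12.0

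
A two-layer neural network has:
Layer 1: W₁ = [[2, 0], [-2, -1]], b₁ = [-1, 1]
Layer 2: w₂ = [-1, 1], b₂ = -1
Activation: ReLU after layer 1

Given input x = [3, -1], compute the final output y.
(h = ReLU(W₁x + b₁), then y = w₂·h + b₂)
y = -6

Layer 1 pre-activation: z₁ = [5, -4]
After ReLU: h = [5, 0]
Layer 2 output: y = -1×5 + 1×0 + -1 = -6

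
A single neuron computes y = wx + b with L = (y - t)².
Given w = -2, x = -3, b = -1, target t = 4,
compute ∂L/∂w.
∂L/∂w = -6

y = wx + b = (-2)(-3) + -1 = 5
∂L/∂y = 2(y - t) = 2(5 - 4) = 2
∂y/∂w = x = -3
∂L/∂w = ∂L/∂y · ∂y/∂w = 2 × -3 = -6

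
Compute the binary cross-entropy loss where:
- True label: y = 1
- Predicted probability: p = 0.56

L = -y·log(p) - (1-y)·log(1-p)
L = 0.5798

L = -1·log(0.56) - 0·log(0.44) = -log(0.56) = 0.5798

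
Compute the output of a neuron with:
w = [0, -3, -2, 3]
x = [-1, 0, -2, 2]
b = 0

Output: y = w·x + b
y = 10

y = (0)(-1) + (-3)(0) + (-2)(-2) + (3)(2) + 0 = 10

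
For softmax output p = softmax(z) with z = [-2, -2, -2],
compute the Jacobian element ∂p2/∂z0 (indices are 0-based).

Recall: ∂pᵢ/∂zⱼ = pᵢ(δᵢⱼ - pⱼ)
∂p2/∂z0 = -0.1111

p = softmax(z) = [0.3333, 0.3333, 0.3333]
p2 = 0.3333, p0 = 0.3333

∂p2/∂z0 = -p2 × p0 = -0.3333 × 0.3333 = -0.1111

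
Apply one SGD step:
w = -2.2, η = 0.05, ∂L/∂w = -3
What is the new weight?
w_new = -2.05

w_new = w - η·∂L/∂w = -2.2 - 0.05×(-3) = -2.2 - (-0.15) = -2.05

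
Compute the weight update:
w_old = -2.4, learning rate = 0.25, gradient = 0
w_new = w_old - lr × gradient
w_new = -2.4

w_new = w - η·∂L/∂w = -2.4 - 0.25×(0) = -2.4 - (0) = -2.4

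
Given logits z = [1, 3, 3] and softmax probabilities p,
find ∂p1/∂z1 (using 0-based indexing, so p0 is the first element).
∂p1/∂z1 = 0.249

p = softmax(z) = [0.06338, 0.4683, 0.4683]
p1 = 0.4683

∂p1/∂z1 = p1(1 - p1) = 0.4683 × (1 - 0.4683) = 0.249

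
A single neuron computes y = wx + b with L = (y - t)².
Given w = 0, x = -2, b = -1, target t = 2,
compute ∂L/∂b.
∂L/∂b = -6

y = wx + b = (0)(-2) + -1 = -1
∂L/∂y = 2(y - t) = 2(-1 - 2) = -6
∂y/∂b = 1
∂L/∂b = ∂L/∂y · ∂y/∂b = -6 × 1 = -6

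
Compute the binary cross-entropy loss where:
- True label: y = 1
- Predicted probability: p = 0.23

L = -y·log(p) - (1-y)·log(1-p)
L = 1.47

L = -1·log(0.23) - 0·log(0.77) = -log(0.23) = 1.47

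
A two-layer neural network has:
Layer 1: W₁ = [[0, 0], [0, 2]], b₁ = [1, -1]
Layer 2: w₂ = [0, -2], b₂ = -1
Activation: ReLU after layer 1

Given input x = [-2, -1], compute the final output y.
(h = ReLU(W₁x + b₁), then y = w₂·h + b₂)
y = -1

Layer 1 pre-activation: z₁ = [1, -3]
After ReLU: h = [1, 0]
Layer 2 output: y = 0×1 + -2×0 + -1 = -1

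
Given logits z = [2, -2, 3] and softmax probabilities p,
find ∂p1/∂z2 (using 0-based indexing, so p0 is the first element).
∂p1/∂z2 = -0.003566

p = softmax(z) = [0.2676, 0.004902, 0.7275]
p1 = 0.004902, p2 = 0.7275

∂p1/∂z2 = -p1 × p2 = -0.004902 × 0.7275 = -0.003566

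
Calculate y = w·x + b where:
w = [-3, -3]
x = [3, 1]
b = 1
y = -11

y = (-3)(3) + (-3)(1) + 1 = -11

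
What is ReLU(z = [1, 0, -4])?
h = [1, 0, 0]

ReLU applied element-wise: max(0,1)=1, max(0,0)=0, max(0,-4)=0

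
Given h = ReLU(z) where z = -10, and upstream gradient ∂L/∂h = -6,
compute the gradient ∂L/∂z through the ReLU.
∂L/∂z = 0

h = ReLU(-10) = 0
Since z < 0: ∂h/∂z = 0
∂L/∂z = ∂L/∂h · ∂h/∂z = -6 × 0 = 0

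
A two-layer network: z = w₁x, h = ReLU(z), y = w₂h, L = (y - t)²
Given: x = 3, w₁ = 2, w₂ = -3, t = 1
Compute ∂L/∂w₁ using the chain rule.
∂L/∂w₁ = 342

Forward pass:
z = w₁x = 2×3 = 6
h = ReLU(6) = 6
y = w₂h = -3×6 = -18

Backward pass:
∂L/∂y = 2(y - t) = 2(-18 - 1) = -38
∂y/∂h = w₂ = -3
∂h/∂z = 1 (ReLU derivative)
∂z/∂w₁ = x = 3

∂L/∂w₁ = -38 × -3 × 1 × 3 = 342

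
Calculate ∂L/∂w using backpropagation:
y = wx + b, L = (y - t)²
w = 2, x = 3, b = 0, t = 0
∂L/∂w = 36

y = wx + b = (2)(3) + 0 = 6
∂L/∂y = 2(y - t) = 2(6 - 0) = 12
∂y/∂w = x = 3
∂L/∂w = ∂L/∂y · ∂y/∂w = 12 × 3 = 36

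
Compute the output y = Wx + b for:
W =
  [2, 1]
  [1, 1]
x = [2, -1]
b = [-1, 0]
y = [2, 1]

Wx = [2×2 + 1×-1, 1×2 + 1×-1]
   = [3, 1]
y = Wx + b = [3 + -1, 1 + 0] = [2, 1]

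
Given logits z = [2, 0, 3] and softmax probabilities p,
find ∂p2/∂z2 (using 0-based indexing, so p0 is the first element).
∂p2/∂z2 = 0.2078

p = softmax(z) = [0.2595, 0.03512, 0.7054]
p2 = 0.7054

∂p2/∂z2 = p2(1 - p2) = 0.7054 × (1 - 0.7054) = 0.2078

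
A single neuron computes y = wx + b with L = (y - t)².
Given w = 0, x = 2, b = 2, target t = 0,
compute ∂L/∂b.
∂L/∂b = 4

y = wx + b = (0)(2) + 2 = 2
∂L/∂y = 2(y - t) = 2(2 - 0) = 4
∂y/∂b = 1
∂L/∂b = ∂L/∂y · ∂y/∂b = 4 × 1 = 4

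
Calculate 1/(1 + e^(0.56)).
0.3635

sigmoid(-0.56) = 1/(1 + e^(0.56)) = 1/(1 + 1.751) = 0.3635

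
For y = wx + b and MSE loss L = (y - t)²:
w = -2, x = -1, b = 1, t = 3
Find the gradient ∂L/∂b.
∂L/∂b = 0

y = wx + b = (-2)(-1) + 1 = 3
∂L/∂y = 2(y - t) = 2(3 - 3) = 0
∂y/∂b = 1
∂L/∂b = ∂L/∂y · ∂y/∂b = 0 × 1 = 0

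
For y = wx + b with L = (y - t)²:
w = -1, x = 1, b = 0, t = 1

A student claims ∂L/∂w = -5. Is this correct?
Incorrect

y = (-1)(1) + 0 = -1
∂L/∂y = 2(y - t) = 2(-1 - 1) = -4
∂y/∂w = x = 1
∂L/∂w = -4 × 1 = -4

Claimed value: -5
Incorrect: The correct gradient is -4.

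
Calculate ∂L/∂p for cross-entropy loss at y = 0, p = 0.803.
∂L/∂p = 5.076

∂L/∂p = -y/p + (1-y)/(1-p) = 0 + 1/0.197 = 5.076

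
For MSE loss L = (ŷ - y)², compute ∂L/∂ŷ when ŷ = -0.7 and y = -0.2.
∂L/∂ŷ = -1.0

∂L/∂ŷ = 2(ŷ - y) = 2(-0.7 - -0.2) = 2(-0.5) = -1.0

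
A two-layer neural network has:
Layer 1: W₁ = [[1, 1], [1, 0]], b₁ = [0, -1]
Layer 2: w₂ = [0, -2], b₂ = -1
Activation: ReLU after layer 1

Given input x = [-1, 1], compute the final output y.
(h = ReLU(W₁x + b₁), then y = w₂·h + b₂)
y = -1

Layer 1 pre-activation: z₁ = [0, -2]
After ReLU: h = [0, 0]
Layer 2 output: y = 0×0 + -2×0 + -1 = -1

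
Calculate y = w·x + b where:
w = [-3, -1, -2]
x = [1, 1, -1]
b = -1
y = -3

y = (-3)(1) + (-1)(1) + (-2)(-1) + -1 = -3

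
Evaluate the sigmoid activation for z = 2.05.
0.8859

sigmoid(2.05) = 1/(1 + e^(-2.05)) = 1/(1 + 0.1287) = 0.8859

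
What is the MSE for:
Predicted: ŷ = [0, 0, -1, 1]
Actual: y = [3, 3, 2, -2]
MSE = 9

MSE = (1/4)((0-3)² + (0-3)² + (-1-2)² + (1--2)²) = (1/4)(9 + 9 + 9 + 9) = 9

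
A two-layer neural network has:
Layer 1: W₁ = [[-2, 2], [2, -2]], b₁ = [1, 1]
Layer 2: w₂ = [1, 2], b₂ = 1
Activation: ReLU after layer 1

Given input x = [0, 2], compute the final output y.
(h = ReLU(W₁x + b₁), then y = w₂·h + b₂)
y = 6

Layer 1 pre-activation: z₁ = [5, -3]
After ReLU: h = [5, 0]
Layer 2 output: y = 1×5 + 2×0 + 1 = 6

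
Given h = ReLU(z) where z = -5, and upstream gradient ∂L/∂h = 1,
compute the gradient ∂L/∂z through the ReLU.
∂L/∂z = 0

h = ReLU(-5) = 0
Since z < 0: ∂h/∂z = 0
∂L/∂z = ∂L/∂h · ∂h/∂z = 1 × 0 = 0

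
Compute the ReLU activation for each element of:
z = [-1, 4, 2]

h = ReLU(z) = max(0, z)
h = [0, 4, 2]

ReLU applied element-wise: max(0,-1)=0, max(0,4)=4, max(0,2)=2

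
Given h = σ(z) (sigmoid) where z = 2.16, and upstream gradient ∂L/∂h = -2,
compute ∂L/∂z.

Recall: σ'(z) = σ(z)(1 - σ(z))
∂L/∂z = -0.1854

σ(2.16) = 0.8966
σ'(2.16) = σ(2.16)(1 - σ(2.16)) = 0.8966 × 0.1034 = 0.09271
∂L/∂z = ∂L/∂h · σ'(z) = -2 × 0.09271 = -0.1854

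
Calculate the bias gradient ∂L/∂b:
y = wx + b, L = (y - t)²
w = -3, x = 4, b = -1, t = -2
∂L/∂b = -22

y = wx + b = (-3)(4) + -1 = -13
∂L/∂y = 2(y - t) = 2(-13 - -2) = -22
∂y/∂b = 1
∂L/∂b = ∂L/∂y · ∂y/∂b = -22 × 1 = -22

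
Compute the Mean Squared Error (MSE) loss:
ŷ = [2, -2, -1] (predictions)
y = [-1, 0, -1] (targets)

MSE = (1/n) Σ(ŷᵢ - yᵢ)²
MSE = 4.333

MSE = (1/3)((2--1)² + (-2-0)² + (-1--1)²) = (1/3)(9 + 4 + 0) = 4.333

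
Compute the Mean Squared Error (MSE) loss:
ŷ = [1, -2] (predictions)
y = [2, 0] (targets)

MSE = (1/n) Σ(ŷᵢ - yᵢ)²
MSE = 2.5

MSE = (1/2)((1-2)² + (-2-0)²) = (1/2)(1 + 4) = 2.5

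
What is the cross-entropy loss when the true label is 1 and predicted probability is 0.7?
L = 0.3567

L = -1·log(0.7) - 0·log(0.3) = -log(0.7) = 0.3567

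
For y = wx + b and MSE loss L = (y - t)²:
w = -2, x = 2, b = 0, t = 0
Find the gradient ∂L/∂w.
∂L/∂w = -16

y = wx + b = (-2)(2) + 0 = -4
∂L/∂y = 2(y - t) = 2(-4 - 0) = -8
∂y/∂w = x = 2
∂L/∂w = ∂L/∂y · ∂y/∂w = -8 × 2 = -16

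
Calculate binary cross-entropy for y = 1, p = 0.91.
L = 0.09431

L = -1·log(0.91) - 0·log(0.09) = -log(0.91) = 0.09431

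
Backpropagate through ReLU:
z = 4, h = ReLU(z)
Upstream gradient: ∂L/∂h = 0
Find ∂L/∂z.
∂L/∂z = 0

h = ReLU(4) = 4
Since z > 0: ∂h/∂z = 1
∂L/∂z = ∂L/∂h · ∂h/∂z = 0 × 1 = 0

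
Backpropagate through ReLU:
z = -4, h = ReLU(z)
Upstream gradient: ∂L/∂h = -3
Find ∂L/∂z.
∂L/∂z = 0

h = ReLU(-4) = 0
Since z < 0: ∂h/∂z = 0
∂L/∂z = ∂L/∂h · ∂h/∂z = -3 × 0 = 0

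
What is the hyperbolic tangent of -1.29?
-0.8591

tanh(-1.29) = (e^(-1.29) - e^(1.29))/(e^(-1.29) + e^(1.29)) = -0.8591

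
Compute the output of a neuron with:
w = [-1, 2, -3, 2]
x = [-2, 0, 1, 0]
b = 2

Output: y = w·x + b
y = 1

y = (-1)(-2) + (2)(0) + (-3)(1) + (2)(0) + 2 = 1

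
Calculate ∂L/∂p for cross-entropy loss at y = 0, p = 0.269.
∂L/∂p = 1.368

∂L/∂p = -y/p + (1-y)/(1-p) = 0 + 1/0.731 = 1.368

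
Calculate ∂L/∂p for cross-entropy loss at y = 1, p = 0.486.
∂L/∂p = -2.058

∂L/∂p = -y/p + (1-y)/(1-p) = -1/0.486 + 0 = -2.058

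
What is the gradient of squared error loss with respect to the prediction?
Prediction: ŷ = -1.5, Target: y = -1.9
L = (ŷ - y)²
∂L/∂ŷ = 0.8

∂L/∂ŷ = 2(ŷ - y) = 2(-1.5 - -1.9) = 2(0.4) = 0.8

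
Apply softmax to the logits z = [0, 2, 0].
p = [0.1065, 0.787, 0.1065]

exp(z) = [1, 7.389, 1]
Sum = 9.389
p = [0.1065, 0.787, 0.1065]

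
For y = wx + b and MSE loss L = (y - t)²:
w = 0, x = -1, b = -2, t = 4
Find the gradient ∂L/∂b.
∂L/∂b = -12

y = wx + b = (0)(-1) + -2 = -2
∂L/∂y = 2(y - t) = 2(-2 - 4) = -12
∂y/∂b = 1
∂L/∂b = ∂L/∂y · ∂y/∂b = -12 × 1 = -12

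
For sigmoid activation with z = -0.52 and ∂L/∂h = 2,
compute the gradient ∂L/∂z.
∂L/∂z = 0.4677

σ(-0.52) = 0.3729
σ'(-0.52) = σ(-0.52)(1 - σ(-0.52)) = 0.3729 × 0.6271 = 0.2338
∂L/∂z = ∂L/∂h · σ'(z) = 2 × 0.2338 = 0.4677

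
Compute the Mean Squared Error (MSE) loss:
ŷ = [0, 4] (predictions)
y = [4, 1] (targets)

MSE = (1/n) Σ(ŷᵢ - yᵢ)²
MSE = 12.5

MSE = (1/2)((0-4)² + (4-1)²) = (1/2)(16 + 9) = 12.5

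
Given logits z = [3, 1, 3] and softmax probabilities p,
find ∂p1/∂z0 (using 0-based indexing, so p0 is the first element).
∂p1/∂z0 = -0.02968

p = softmax(z) = [0.4683, 0.06338, 0.4683]
p1 = 0.06338, p0 = 0.4683

∂p1/∂z0 = -p1 × p0 = -0.06338 × 0.4683 = -0.02968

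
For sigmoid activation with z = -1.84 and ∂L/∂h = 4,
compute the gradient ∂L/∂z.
∂L/∂z = 0.4731

σ(-1.84) = 0.1371
σ'(-1.84) = σ(-1.84)(1 - σ(-1.84)) = 0.1371 × 0.8629 = 0.1183
∂L/∂z = ∂L/∂h · σ'(z) = 4 × 0.1183 = 0.4731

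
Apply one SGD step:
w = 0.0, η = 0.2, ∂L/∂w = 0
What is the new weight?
w_new = 0

w_new = w - η·∂L/∂w = 0.0 - 0.2×(0) = 0.0 - (0) = 0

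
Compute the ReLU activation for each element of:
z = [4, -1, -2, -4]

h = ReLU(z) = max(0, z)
h = [4, 0, 0, 0]

ReLU applied element-wise: max(0,4)=4, max(0,-1)=0, max(0,-2)=0, max(0,-4)=0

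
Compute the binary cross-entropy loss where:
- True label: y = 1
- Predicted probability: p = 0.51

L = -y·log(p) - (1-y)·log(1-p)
L = 0.6733

L = -1·log(0.51) - 0·log(0.49) = -log(0.51) = 0.6733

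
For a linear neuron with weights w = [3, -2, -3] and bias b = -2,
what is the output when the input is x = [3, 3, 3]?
y = -8

y = (3)(3) + (-2)(3) + (-3)(3) + -2 = -8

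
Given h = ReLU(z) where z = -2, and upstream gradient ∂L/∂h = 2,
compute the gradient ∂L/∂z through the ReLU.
∂L/∂z = 0

h = ReLU(-2) = 0
Since z < 0: ∂h/∂z = 0
∂L/∂z = ∂L/∂h · ∂h/∂z = 2 × 0 = 0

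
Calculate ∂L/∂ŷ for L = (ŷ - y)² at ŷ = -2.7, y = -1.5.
∂L/∂ŷ = -2.4

∂L/∂ŷ = 2(ŷ - y) = 2(-2.7 - -1.5) = 2(-1.2) = -2.4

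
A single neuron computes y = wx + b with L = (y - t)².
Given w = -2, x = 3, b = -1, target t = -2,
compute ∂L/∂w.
∂L/∂w = -30

y = wx + b = (-2)(3) + -1 = -7
∂L/∂y = 2(y - t) = 2(-7 - -2) = -10
∂y/∂w = x = 3
∂L/∂w = ∂L/∂y · ∂y/∂w = -10 × 3 = -30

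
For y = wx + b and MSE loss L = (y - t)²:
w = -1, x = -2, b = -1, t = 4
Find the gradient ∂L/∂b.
∂L/∂b = -6

y = wx + b = (-1)(-2) + -1 = 1
∂L/∂y = 2(y - t) = 2(1 - 4) = -6
∂y/∂b = 1
∂L/∂b = ∂L/∂y · ∂y/∂b = -6 × 1 = -6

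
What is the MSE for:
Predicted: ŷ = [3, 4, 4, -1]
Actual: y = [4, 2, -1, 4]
MSE = 13.75

MSE = (1/4)((3-4)² + (4-2)² + (4--1)² + (-1-4)²) = (1/4)(1 + 4 + 25 + 25) = 13.75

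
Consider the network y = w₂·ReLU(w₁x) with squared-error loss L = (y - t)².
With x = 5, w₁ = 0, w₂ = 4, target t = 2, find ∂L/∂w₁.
∂L/∂w₁ = 0

Forward pass:
z = w₁x = 0×5 = 0
h = ReLU(0) = 0
y = w₂h = 4×0 = 0

Backward pass:
∂L/∂y = 2(y - t) = 2(0 - 2) = -4
∂y/∂h = w₂ = 4
∂h/∂z = 0 (ReLU derivative)
∂z/∂w₁ = x = 5

∂L/∂w₁ = -4 × 4 × 0 × 5 = 0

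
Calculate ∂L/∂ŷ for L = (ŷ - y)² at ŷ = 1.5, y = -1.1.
∂L/∂ŷ = 5.2

∂L/∂ŷ = 2(ŷ - y) = 2(1.5 - -1.1) = 2(2.6) = 5.2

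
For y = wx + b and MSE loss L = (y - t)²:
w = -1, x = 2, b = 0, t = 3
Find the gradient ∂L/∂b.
∂L/∂b = -10

y = wx + b = (-1)(2) + 0 = -2
∂L/∂y = 2(y - t) = 2(-2 - 3) = -10
∂y/∂b = 1
∂L/∂b = ∂L/∂y · ∂y/∂b = -10 × 1 = -10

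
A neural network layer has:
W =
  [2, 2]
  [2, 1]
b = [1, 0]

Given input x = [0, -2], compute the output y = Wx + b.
y = [-3, -2]

Wx = [2×0 + 2×-2, 2×0 + 1×-2]
   = [-4, -2]
y = Wx + b = [-4 + 1, -2 + 0] = [-3, -2]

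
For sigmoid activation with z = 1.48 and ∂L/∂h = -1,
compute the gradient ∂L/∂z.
∂L/∂z = -0.151

σ(1.48) = 0.8146
σ'(1.48) = σ(1.48)(1 - σ(1.48)) = 0.8146 × 0.1854 = 0.151
∂L/∂z = ∂L/∂h · σ'(z) = -1 × 0.151 = -0.151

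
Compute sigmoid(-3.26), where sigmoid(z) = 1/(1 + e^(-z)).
0.03697

sigmoid(-3.26) = 1/(1 + e^(3.26)) = 1/(1 + 26.05) = 0.03697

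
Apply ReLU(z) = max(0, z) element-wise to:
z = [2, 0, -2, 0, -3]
h = [2, 0, 0, 0, 0]

ReLU applied element-wise: max(0,2)=2, max(0,0)=0, max(0,-2)=0, max(0,0)=0, max(0,-3)=0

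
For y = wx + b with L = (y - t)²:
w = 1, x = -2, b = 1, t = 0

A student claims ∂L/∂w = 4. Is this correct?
Correct

y = (1)(-2) + 1 = -1
∂L/∂y = 2(y - t) = 2(-1 - 0) = -2
∂y/∂w = x = -2
∂L/∂w = -2 × -2 = 4

Claimed value: 4
Correct: The correct gradient is 4.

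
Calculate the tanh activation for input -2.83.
-0.9931

tanh(-2.83) = (e^(-2.83) - e^(2.83))/(e^(-2.83) + e^(2.83)) = -0.9931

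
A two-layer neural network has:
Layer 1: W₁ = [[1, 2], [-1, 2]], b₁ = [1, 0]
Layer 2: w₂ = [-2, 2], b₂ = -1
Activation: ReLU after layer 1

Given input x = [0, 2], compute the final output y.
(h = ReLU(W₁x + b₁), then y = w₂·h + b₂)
y = -3

Layer 1 pre-activation: z₁ = [5, 4]
After ReLU: h = [5, 4]
Layer 2 output: y = -2×5 + 2×4 + -1 = -3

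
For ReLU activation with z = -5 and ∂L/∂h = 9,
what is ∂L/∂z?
∂L/∂z = 0

h = ReLU(-5) = 0
Since z < 0: ∂h/∂z = 0
∂L/∂z = ∂L/∂h · ∂h/∂z = 9 × 0 = 0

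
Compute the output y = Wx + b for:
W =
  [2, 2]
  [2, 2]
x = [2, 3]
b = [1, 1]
y = [11, 11]

Wx = [2×2 + 2×3, 2×2 + 2×3]
   = [10, 10]
y = Wx + b = [10 + 1, 10 + 1] = [11, 11]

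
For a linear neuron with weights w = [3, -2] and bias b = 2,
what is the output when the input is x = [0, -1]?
y = 4

y = (3)(0) + (-2)(-1) + 2 = 4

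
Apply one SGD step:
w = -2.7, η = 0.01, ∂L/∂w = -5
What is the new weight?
w_new = -2.65

w_new = w - η·∂L/∂w = -2.7 - 0.01×(-5) = -2.7 - (-0.05) = -2.65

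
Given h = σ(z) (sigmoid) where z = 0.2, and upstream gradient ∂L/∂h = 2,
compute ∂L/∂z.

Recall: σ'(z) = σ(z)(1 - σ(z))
∂L/∂z = 0.495

σ(0.2) = 0.5498
σ'(0.2) = σ(0.2)(1 - σ(0.2)) = 0.5498 × 0.4502 = 0.2475
∂L/∂z = ∂L/∂h · σ'(z) = 2 × 0.2475 = 0.495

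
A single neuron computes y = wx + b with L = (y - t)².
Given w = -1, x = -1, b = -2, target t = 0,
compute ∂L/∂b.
∂L/∂b = -2

y = wx + b = (-1)(-1) + -2 = -1
∂L/∂y = 2(y - t) = 2(-1 - 0) = -2
∂y/∂b = 1
∂L/∂b = ∂L/∂y · ∂y/∂b = -2 × 1 = -2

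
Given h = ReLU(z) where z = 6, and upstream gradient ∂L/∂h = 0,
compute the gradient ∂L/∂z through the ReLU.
∂L/∂z = 0

h = ReLU(6) = 6
Since z > 0: ∂h/∂z = 1
∂L/∂z = ∂L/∂h · ∂h/∂z = 0 × 1 = 0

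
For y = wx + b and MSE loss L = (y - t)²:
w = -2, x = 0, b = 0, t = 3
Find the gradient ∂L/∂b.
∂L/∂b = -6

y = wx + b = (-2)(0) + 0 = 0
∂L/∂y = 2(y - t) = 2(0 - 3) = -6
∂y/∂b = 1
∂L/∂b = ∂L/∂y · ∂y/∂b = -6 × 1 = -6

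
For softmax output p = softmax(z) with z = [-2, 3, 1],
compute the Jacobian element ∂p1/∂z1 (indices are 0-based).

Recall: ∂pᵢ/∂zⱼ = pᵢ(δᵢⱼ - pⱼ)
∂p1/∂z1 = 0.1089

p = softmax(z) = [0.0059, 0.8756, 0.1185]
p1 = 0.8756

∂p1/∂z1 = p1(1 - p1) = 0.8756 × (1 - 0.8756) = 0.1089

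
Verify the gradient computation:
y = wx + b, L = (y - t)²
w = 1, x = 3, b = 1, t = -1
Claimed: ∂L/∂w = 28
Incorrect

y = (1)(3) + 1 = 4
∂L/∂y = 2(y - t) = 2(4 - -1) = 10
∂y/∂w = x = 3
∂L/∂w = 10 × 3 = 30

Claimed value: 28
Incorrect: The correct gradient is 30.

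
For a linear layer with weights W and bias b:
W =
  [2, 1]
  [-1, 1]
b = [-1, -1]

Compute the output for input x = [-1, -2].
y = [-5, -2]

Wx = [2×-1 + 1×-2, -1×-1 + 1×-2]
   = [-4, -1]
y = Wx + b = [-4 + -1, -1 + -1] = [-5, -2]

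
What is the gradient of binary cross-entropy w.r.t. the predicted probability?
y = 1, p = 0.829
∂L/∂p = -1.206

∂L/∂p = -y/p + (1-y)/(1-p) = -1/0.829 + 0 = -1.206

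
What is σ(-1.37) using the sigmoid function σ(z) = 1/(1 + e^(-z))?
0.2026

sigmoid(-1.37) = 1/(1 + e^(1.37)) = 1/(1 + 3.935) = 0.2026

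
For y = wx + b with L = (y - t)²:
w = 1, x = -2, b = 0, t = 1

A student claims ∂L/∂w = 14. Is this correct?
Incorrect

y = (1)(-2) + 0 = -2
∂L/∂y = 2(y - t) = 2(-2 - 1) = -6
∂y/∂w = x = -2
∂L/∂w = -6 × -2 = 12

Claimed value: 14
Incorrect: The correct gradient is 12.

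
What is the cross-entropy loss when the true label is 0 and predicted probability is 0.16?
L = 0.1744

L = -0·log(0.16) - 1·log(0.84) = -log(0.84) = 0.1744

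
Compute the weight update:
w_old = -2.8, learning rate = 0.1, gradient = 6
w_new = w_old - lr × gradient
w_new = -3.4

w_new = w - η·∂L/∂w = -2.8 - 0.1×(6) = -2.8 - (0.6) = -3.4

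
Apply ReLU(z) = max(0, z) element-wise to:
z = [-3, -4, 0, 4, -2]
h = [0, 0, 0, 4, 0]

ReLU applied element-wise: max(0,-3)=0, max(0,-4)=0, max(0,0)=0, max(0,4)=4, max(0,-2)=0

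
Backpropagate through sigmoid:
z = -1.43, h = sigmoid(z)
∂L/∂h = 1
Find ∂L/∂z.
∂L/∂z = 0.1558

σ(-1.43) = 0.1931
σ'(-1.43) = σ(-1.43)(1 - σ(-1.43)) = 0.1931 × 0.8069 = 0.1558
∂L/∂z = ∂L/∂h · σ'(z) = 1 × 0.1558 = 0.1558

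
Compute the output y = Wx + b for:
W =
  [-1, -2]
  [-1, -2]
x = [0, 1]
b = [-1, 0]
y = [-3, -2]

Wx = [-1×0 + -2×1, -1×0 + -2×1]
   = [-2, -2]
y = Wx + b = [-2 + -1, -2 + 0] = [-3, -2]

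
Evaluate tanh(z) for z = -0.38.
-0.3627

tanh(-0.38) = (e^(-0.38) - e^(0.38))/(e^(-0.38) + e^(0.38)) = -0.3627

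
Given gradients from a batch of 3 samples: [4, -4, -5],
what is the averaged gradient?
Average gradient = -1.667

Average = (1/3)(4 + -4 + -5) = -5/3 = -1.667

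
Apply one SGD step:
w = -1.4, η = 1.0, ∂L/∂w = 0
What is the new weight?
w_new = -1.4

w_new = w - η·∂L/∂w = -1.4 - 1.0×(0) = -1.4 - (0) = -1.4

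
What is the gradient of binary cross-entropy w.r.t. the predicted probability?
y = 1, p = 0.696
∂L/∂p = -1.437

∂L/∂p = -y/p + (1-y)/(1-p) = -1/0.696 + 0 = -1.437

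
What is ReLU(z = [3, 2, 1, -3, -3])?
h = [3, 2, 1, 0, 0]

ReLU applied element-wise: max(0,3)=3, max(0,2)=2, max(0,1)=1, max(0,-3)=0, max(0,-3)=0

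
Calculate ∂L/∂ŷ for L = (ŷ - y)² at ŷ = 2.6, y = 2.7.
∂L/∂ŷ = -0.2

∂L/∂ŷ = 2(ŷ - y) = 2(2.6 - 2.7) = 2(-0.1) = -0.2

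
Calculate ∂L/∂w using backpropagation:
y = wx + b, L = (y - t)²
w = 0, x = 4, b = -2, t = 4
∂L/∂w = -48

y = wx + b = (0)(4) + -2 = -2
∂L/∂y = 2(y - t) = 2(-2 - 4) = -12
∂y/∂w = x = 4
∂L/∂w = ∂L/∂y · ∂y/∂w = -12 × 4 = -48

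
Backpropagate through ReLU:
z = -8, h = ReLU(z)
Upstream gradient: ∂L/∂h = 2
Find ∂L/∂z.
∂L/∂z = 0

h = ReLU(-8) = 0
Since z < 0: ∂h/∂z = 0
∂L/∂z = ∂L/∂h · ∂h/∂z = 2 × 0 = 0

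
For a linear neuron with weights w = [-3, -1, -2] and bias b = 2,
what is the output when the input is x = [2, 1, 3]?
y = -11

y = (-3)(2) + (-1)(1) + (-2)(3) + 2 = -11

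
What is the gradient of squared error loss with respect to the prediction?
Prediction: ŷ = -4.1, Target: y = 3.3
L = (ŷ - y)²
∂L/∂ŷ = -14.8

∂L/∂ŷ = 2(ŷ - y) = 2(-4.1 - 3.3) = 2(-7.4) = -14.8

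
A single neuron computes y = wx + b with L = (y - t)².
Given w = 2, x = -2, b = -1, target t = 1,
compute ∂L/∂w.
∂L/∂w = 24

y = wx + b = (2)(-2) + -1 = -5
∂L/∂y = 2(y - t) = 2(-5 - 1) = -12
∂y/∂w = x = -2
∂L/∂w = ∂L/∂y · ∂y/∂w = -12 × -2 = 24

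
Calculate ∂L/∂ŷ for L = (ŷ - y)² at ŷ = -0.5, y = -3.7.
∂L/∂ŷ = 6.4

∂L/∂ŷ = 2(ŷ - y) = 2(-0.5 - -3.7) = 2(3.2) = 6.4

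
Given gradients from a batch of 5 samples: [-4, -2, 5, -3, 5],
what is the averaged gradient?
Average gradient = 0.2

Average = (1/5)(-4 + -2 + 5 + -3 + 5) = 1/5 = 0.2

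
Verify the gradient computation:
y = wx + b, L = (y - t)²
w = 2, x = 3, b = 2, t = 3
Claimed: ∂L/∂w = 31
Incorrect

y = (2)(3) + 2 = 8
∂L/∂y = 2(y - t) = 2(8 - 3) = 10
∂y/∂w = x = 3
∂L/∂w = 10 × 3 = 30

Claimed value: 31
Incorrect: The correct gradient is 30.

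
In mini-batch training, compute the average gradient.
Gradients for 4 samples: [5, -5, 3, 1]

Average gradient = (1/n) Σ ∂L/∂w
Average gradient = 1

Average = (1/4)(5 + -5 + 3 + 1) = 4/4 = 1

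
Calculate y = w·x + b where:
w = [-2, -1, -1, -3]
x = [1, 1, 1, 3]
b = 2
y = -11

y = (-2)(1) + (-1)(1) + (-1)(1) + (-3)(3) + 2 = -11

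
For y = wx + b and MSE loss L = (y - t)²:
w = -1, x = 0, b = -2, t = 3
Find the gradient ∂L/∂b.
∂L/∂b = -10

y = wx + b = (-1)(0) + -2 = -2
∂L/∂y = 2(y - t) = 2(-2 - 3) = -10
∂y/∂b = 1
∂L/∂b = ∂L/∂y · ∂y/∂b = -10 × 1 = -10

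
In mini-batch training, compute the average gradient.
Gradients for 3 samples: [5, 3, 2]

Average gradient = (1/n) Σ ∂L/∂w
Average gradient = 3.333

Average = (1/3)(5 + 3 + 2) = 10/3 = 3.333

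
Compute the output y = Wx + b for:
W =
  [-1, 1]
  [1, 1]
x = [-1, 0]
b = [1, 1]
y = [2, 0]

Wx = [-1×-1 + 1×0, 1×-1 + 1×0]
   = [1, -1]
y = Wx + b = [1 + 1, -1 + 1] = [2, 0]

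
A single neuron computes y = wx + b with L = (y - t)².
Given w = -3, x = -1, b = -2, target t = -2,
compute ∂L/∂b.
∂L/∂b = 6

y = wx + b = (-3)(-1) + -2 = 1
∂L/∂y = 2(y - t) = 2(1 - -2) = 6
∂y/∂b = 1
∂L/∂b = ∂L/∂y · ∂y/∂b = 6 × 1 = 6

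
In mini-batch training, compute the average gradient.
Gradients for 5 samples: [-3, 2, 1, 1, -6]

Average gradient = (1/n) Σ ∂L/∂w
Average gradient = -1

Average = (1/5)(-3 + 2 + 1 + 1 + -6) = -5/5 = -1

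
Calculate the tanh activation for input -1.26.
-0.8511

tanh(-1.26) = (e^(-1.26) - e^(1.26))/(e^(-1.26) + e^(1.26)) = -0.8511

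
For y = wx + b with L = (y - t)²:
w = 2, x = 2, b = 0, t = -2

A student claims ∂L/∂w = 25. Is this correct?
Incorrect

y = (2)(2) + 0 = 4
∂L/∂y = 2(y - t) = 2(4 - -2) = 12
∂y/∂w = x = 2
∂L/∂w = 12 × 2 = 24

Claimed value: 25
Incorrect: The correct gradient is 24.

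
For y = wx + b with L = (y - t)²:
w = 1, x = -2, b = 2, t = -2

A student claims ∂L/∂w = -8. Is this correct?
Correct

y = (1)(-2) + 2 = 0
∂L/∂y = 2(y - t) = 2(0 - -2) = 4
∂y/∂w = x = -2
∂L/∂w = 4 × -2 = -8

Claimed value: -8
Correct: The correct gradient is -8.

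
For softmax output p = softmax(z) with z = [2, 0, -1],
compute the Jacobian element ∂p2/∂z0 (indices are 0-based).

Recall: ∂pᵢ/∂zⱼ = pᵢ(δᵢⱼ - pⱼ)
∂p2/∂z0 = -0.03545

p = softmax(z) = [0.8438, 0.1142, 0.04201]
p2 = 0.04201, p0 = 0.8438

∂p2/∂z0 = -p2 × p0 = -0.04201 × 0.8438 = -0.03545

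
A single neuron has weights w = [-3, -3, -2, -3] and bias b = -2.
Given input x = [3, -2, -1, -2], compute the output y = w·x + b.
y = 3

y = (-3)(3) + (-3)(-2) + (-2)(-1) + (-3)(-2) + -2 = 3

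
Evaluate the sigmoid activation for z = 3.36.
0.9664

sigmoid(3.36) = 1/(1 + e^(-3.36)) = 1/(1 + 0.03474) = 0.9664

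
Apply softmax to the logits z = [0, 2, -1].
p = [0.1142, 0.8438, 0.042]

exp(z) = [1, 7.389, 0.3679]
Sum = 8.757
p = [0.1142, 0.8438, 0.042]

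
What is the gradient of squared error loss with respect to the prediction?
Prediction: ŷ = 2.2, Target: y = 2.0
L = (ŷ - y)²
∂L/∂ŷ = 0.4

∂L/∂ŷ = 2(ŷ - y) = 2(2.2 - 2.0) = 2(0.2) = 0.4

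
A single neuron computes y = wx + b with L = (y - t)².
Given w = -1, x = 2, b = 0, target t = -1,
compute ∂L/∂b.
∂L/∂b = -2

y = wx + b = (-1)(2) + 0 = -2
∂L/∂y = 2(y - t) = 2(-2 - -1) = -2
∂y/∂b = 1
∂L/∂b = ∂L/∂y · ∂y/∂b = -2 × 1 = -2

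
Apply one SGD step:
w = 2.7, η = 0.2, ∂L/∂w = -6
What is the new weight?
w_new = 3.9

w_new = w - η·∂L/∂w = 2.7 - 0.2×(-6) = 2.7 - (-1.2) = 3.9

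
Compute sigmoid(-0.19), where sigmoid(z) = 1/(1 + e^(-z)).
0.4526

sigmoid(-0.19) = 1/(1 + e^(0.19)) = 1/(1 + 1.209) = 0.4526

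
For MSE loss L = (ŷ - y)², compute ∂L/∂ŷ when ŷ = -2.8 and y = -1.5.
∂L/∂ŷ = -2.6

∂L/∂ŷ = 2(ŷ - y) = 2(-2.8 - -1.5) = 2(-1.3) = -2.6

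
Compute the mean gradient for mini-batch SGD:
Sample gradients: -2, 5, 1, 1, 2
Average gradient = 1.4

Average = (1/5)(-2 + 5 + 1 + 1 + 2) = 7/5 = 1.4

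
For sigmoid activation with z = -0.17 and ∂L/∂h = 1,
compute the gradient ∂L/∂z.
∂L/∂z = 0.2482

σ(-0.17) = 0.4576
σ'(-0.17) = σ(-0.17)(1 - σ(-0.17)) = 0.4576 × 0.5424 = 0.2482
∂L/∂z = ∂L/∂h · σ'(z) = 1 × 0.2482 = 0.2482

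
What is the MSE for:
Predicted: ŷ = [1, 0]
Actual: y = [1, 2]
MSE = 2

MSE = (1/2)((1-1)² + (0-2)²) = (1/2)(0 + 4) = 2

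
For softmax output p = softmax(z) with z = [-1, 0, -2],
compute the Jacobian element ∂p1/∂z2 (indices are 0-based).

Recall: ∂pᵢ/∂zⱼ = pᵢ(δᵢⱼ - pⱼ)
∂p1/∂z2 = -0.05989

p = softmax(z) = [0.2447, 0.6652, 0.09003]
p1 = 0.6652, p2 = 0.09003

∂p1/∂z2 = -p1 × p2 = -0.6652 × 0.09003 = -0.05989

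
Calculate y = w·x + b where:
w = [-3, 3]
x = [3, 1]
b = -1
y = -7

y = (-3)(3) + (3)(1) + -1 = -7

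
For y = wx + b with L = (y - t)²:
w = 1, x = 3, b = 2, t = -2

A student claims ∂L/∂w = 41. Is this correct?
Incorrect

y = (1)(3) + 2 = 5
∂L/∂y = 2(y - t) = 2(5 - -2) = 14
∂y/∂w = x = 3
∂L/∂w = 14 × 3 = 42

Claimed value: 41
Incorrect: The correct gradient is 42.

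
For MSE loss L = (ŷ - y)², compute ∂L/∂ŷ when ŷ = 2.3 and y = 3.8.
∂L/∂ŷ = -3.0

∂L/∂ŷ = 2(ŷ - y) = 2(2.3 - 3.8) = 2(-1.5) = -3.0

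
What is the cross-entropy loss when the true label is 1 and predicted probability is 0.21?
L = 1.561

L = -1·log(0.21) - 0·log(0.79) = -log(0.21) = 1.561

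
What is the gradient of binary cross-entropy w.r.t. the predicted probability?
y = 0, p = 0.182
∂L/∂p = 1.222

∂L/∂p = -y/p + (1-y)/(1-p) = 0 + 1/0.818 = 1.222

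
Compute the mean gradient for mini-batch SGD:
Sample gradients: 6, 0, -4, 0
Average gradient = 0.5

Average = (1/4)(6 + 0 + -4 + 0) = 2/4 = 0.5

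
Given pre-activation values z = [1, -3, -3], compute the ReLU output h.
h = [1, 0, 0]

ReLU applied element-wise: max(0,1)=1, max(0,-3)=0, max(0,-3)=0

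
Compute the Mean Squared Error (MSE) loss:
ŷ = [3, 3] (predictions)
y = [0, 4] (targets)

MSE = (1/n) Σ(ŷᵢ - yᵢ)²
MSE = 5

MSE = (1/2)((3-0)² + (3-4)²) = (1/2)(9 + 1) = 5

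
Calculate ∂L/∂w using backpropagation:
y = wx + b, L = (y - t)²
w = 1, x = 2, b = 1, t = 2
∂L/∂w = 4

y = wx + b = (1)(2) + 1 = 3
∂L/∂y = 2(y - t) = 2(3 - 2) = 2
∂y/∂w = x = 2
∂L/∂w = ∂L/∂y · ∂y/∂w = 2 × 2 = 4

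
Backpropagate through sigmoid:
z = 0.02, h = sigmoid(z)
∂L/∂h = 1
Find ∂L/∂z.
∂L/∂z = 0.25

σ(0.02) = 0.505
σ'(0.02) = σ(0.02)(1 - σ(0.02)) = 0.505 × 0.495 = 0.25
∂L/∂z = ∂L/∂h · σ'(z) = 1 × 0.25 = 0.25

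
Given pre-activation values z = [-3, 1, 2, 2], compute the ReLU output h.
h = [0, 1, 2, 2]

ReLU applied element-wise: max(0,-3)=0, max(0,1)=1, max(0,2)=2, max(0,2)=2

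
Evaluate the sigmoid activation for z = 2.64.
0.9334

sigmoid(2.64) = 1/(1 + e^(-2.64)) = 1/(1 + 0.07136) = 0.9334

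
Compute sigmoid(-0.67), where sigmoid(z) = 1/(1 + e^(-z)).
0.3385

sigmoid(-0.67) = 1/(1 + e^(0.67)) = 1/(1 + 1.954) = 0.3385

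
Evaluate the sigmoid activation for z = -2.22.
0.09797

sigmoid(-2.22) = 1/(1 + e^(2.22)) = 1/(1 + 9.207) = 0.09797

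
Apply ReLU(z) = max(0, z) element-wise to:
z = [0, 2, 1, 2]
h = [0, 2, 1, 2]

ReLU applied element-wise: max(0,0)=0, max(0,2)=2, max(0,1)=1, max(0,2)=2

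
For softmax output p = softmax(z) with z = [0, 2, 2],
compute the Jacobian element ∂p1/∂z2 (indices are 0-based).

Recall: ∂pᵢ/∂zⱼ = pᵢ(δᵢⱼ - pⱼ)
∂p1/∂z2 = -0.2193

p = softmax(z) = [0.06338, 0.4683, 0.4683]
p1 = 0.4683, p2 = 0.4683

∂p1/∂z2 = -p1 × p2 = -0.4683 × 0.4683 = -0.2193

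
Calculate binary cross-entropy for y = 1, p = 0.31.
L = 1.171

L = -1·log(0.31) - 0·log(0.69) = -log(0.31) = 1.171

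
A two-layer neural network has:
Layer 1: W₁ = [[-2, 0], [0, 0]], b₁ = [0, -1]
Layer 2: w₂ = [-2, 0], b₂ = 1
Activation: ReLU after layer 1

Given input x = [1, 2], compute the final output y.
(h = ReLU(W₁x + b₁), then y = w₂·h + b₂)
y = 1

Layer 1 pre-activation: z₁ = [-2, -1]
After ReLU: h = [0, 0]
Layer 2 output: y = -2×0 + 0×0 + 1 = 1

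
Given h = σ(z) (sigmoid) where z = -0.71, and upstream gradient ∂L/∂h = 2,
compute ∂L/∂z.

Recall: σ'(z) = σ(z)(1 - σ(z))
∂L/∂z = 0.4419

σ(-0.71) = 0.3296
σ'(-0.71) = σ(-0.71)(1 - σ(-0.71)) = 0.3296 × 0.6704 = 0.221
∂L/∂z = ∂L/∂h · σ'(z) = 2 × 0.221 = 0.4419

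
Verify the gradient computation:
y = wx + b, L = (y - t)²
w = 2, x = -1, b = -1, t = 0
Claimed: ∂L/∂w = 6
Correct

y = (2)(-1) + -1 = -3
∂L/∂y = 2(y - t) = 2(-3 - 0) = -6
∂y/∂w = x = -1
∂L/∂w = -6 × -1 = 6

Claimed value: 6
Correct: The correct gradient is 6.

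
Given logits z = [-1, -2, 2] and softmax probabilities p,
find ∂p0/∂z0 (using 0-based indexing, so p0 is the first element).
∂p0/∂z0 = 0.04444

p = softmax(z) = [0.04661, 0.01715, 0.9362]
p0 = 0.04661

∂p0/∂z0 = p0(1 - p0) = 0.04661 × (1 - 0.04661) = 0.04444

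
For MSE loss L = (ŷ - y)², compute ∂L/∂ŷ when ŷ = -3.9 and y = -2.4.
∂L/∂ŷ = -3.0

∂L/∂ŷ = 2(ŷ - y) = 2(-3.9 - -2.4) = 2(-1.5) = -3.0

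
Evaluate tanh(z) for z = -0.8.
-0.664

tanh(-0.8) = (e^(-0.8) - e^(0.8))/(e^(-0.8) + e^(0.8)) = -0.664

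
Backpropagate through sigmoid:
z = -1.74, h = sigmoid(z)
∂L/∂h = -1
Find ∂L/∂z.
∂L/∂z = -0.127

σ(-1.74) = 0.1493
σ'(-1.74) = σ(-1.74)(1 - σ(-1.74)) = 0.1493 × 0.8507 = 0.127
∂L/∂z = ∂L/∂h · σ'(z) = -1 × 0.127 = -0.127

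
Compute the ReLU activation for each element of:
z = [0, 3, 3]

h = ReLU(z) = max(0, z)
h = [0, 3, 3]

ReLU applied element-wise: max(0,0)=0, max(0,3)=3, max(0,3)=3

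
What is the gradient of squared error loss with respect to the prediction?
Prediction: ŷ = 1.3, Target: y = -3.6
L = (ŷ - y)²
∂L/∂ŷ = 9.8

∂L/∂ŷ = 2(ŷ - y) = 2(1.3 - -3.6) = 2(4.9) = 9.8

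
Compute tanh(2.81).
0.9928

tanh(2.81) = (e^(2.81) - e^(-2.81))/(e^(2.81) + e^(-2.81)) = 0.9928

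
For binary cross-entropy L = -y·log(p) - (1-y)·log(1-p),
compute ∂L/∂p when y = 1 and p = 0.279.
∂L/∂p = -3.584

∂L/∂p = -y/p + (1-y)/(1-p) = -1/0.279 + 0 = -3.584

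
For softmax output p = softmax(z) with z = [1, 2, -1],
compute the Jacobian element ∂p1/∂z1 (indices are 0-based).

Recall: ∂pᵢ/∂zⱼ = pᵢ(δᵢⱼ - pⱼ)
∂p1/∂z1 = 0.2078

p = softmax(z) = [0.2595, 0.7054, 0.03512]
p1 = 0.7054

∂p1/∂z1 = p1(1 - p1) = 0.7054 × (1 - 0.7054) = 0.2078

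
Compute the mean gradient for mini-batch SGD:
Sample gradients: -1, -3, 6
Average gradient = 0.6667

Average = (1/3)(-1 + -3 + 6) = 2/3 = 0.6667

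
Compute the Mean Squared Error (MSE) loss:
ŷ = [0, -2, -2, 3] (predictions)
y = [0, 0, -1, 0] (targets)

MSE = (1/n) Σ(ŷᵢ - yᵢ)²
MSE = 3.5

MSE = (1/4)((0-0)² + (-2-0)² + (-2--1)² + (3-0)²) = (1/4)(0 + 4 + 1 + 9) = 3.5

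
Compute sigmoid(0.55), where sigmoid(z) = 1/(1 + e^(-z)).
0.6341

sigmoid(0.55) = 1/(1 + e^(-0.55)) = 1/(1 + 0.5769) = 0.6341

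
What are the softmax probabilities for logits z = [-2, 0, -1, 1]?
p = [0.0321, 0.2369, 0.0871, 0.6439]

exp(z) = [0.1353, 1, 0.3679, 2.718]
Sum = 4.221
p = [0.0321, 0.2369, 0.0871, 0.6439]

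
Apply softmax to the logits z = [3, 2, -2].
p = [0.7275, 0.2676, 0.0049]

exp(z) = [20.09, 7.389, 0.1353]
Sum = 27.61
p = [0.7275, 0.2676, 0.0049]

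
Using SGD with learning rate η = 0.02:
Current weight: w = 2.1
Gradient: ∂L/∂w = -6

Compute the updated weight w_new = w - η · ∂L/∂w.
w_new = 2.22

w_new = w - η·∂L/∂w = 2.1 - 0.02×(-6) = 2.1 - (-0.12) = 2.22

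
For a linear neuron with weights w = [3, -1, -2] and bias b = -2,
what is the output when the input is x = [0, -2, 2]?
y = -4

y = (3)(0) + (-1)(-2) + (-2)(2) + -2 = -4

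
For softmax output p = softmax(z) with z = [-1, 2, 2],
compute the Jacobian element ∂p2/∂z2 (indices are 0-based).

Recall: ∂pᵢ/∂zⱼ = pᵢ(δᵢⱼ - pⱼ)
∂p2/∂z2 = 0.2499

p = softmax(z) = [0.02429, 0.4879, 0.4879]
p2 = 0.4879

∂p2/∂z2 = p2(1 - p2) = 0.4879 × (1 - 0.4879) = 0.2499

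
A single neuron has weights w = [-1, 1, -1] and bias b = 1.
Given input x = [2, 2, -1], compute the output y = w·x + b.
y = 2

y = (-1)(2) + (1)(2) + (-1)(-1) + 1 = 2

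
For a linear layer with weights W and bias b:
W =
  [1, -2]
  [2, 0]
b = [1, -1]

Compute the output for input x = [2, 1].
y = [1, 3]

Wx = [1×2 + -2×1, 2×2 + 0×1]
   = [0, 4]
y = Wx + b = [0 + 1, 4 + -1] = [1, 3]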